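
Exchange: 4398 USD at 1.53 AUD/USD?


Amount × rate = 4398 × 1.53
= 6728.94 AUD

6728.94 AUD


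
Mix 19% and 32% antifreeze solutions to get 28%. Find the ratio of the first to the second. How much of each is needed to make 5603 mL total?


Let x parts of 19% mix with y parts of 32%.
19x + 32y = 28(x + y)
19x + 32y = 28x + 28y
x(19 - 28) = y(28 - 32)
x/y = (32 - 28)/(28 - 19) = 4/9
Simplify: 4:9
Total parts = 13; one part = 5603/13 = 431.00 mL
19% solution: 4×431.00 = 1724.00 mL
32% solution: 9×431.00 = 3879.00 mL
= ratio 4:9; 1724.00 mL and 3879.00 mL

ratio 4:9; 1724.00 mL and 3879.00 mL


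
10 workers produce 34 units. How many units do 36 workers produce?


Direct proportion: y/x = constant
k = 34/10 = 3.4000
y₂ = k × 36 = 34 × 36 / 10 = 1224/10
= 122.40

122.40


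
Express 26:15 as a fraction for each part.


Total parts = 26 + 15 = 41
First part: 26/41 = 26/41
Second part: 15/41 = 15/41
= 26/41 and 15/41

26/41 and 15/41


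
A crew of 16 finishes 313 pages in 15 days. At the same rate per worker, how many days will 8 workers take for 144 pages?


Days ∝ work / workers, so d₂ = d₁ × (m₁/m₂) × (w₂/w₁)
Workers factor (inverse): 16/8 = 2.0000
Work factor (direct): 144/313 ≈ 0.4601
d₂ = 15 × 16/8 × 144/313 = (15 × 16 × 144) / (8 × 313) = 34560/2504
≈ 13.80 days

13.80 days


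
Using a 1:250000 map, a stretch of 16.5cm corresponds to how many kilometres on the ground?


Real distance = map distance × scale
= 16.5cm × 250000
= 4125000 cm = 41250.0 m
= 41.250 km

41.250 km


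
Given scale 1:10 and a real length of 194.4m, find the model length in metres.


Model size = real / scale
= 194.4 / 10
= 19.4400 m

19.4400 m


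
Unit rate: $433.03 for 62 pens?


Unit rate = total / quantity
= 433.03 / 62
= $6.98 per unit

$6.98 per unit


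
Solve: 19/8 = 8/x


Cross multiply: 19 × x = 8 × 8
19x = 64
x = 64 / 19
= 3.37

3.37


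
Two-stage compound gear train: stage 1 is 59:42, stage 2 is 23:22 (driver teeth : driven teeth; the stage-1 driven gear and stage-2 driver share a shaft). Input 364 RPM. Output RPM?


Stage 1: RPM_B = RPM_A × t_A/t_B = 364 × 59/42 = 21476/42 ≈ 511.33
B and C share a shaft → RPM_C = RPM_B
Stage 2: RPM_D = RPM_C × t_C/t_D = RPM_A × (t_A×t_C)/(t_B×t_D)
Overall ratio = (59×23)/(42×22) = 1357/924
RPM_D = 364 × 1357/924 = 493948/924
≈ 534.58 RPM

534.58 RPM


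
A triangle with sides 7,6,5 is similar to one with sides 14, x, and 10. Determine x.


Scale factor = 14/7 = 2
Missing side = 6 × 2
= 12.0

12.0


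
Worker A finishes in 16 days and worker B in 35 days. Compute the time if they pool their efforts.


Rate of A = 1/16 per day
Rate of B = 1/35 per day
Combined rate = 1/16 + 1/35 = 51/560 ≈ 0.0911 per day
Days = 1 / combined rate = 560/51
≈ 10.98 days

10.98 days


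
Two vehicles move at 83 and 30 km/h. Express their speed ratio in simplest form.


Ratio = 83:30
GCD = 1
Simplified = 83:30
Time ratio (same distance) = 30:83
Speed ratio = 83:30

83:30


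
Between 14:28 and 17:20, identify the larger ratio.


14/28 = 0.5000
17/20 = 0.8500
0.5000 < 0.8500, so 14:28 is less
= 17:20

17:20


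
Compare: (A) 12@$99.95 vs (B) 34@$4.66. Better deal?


Deal A: $99.95/12 = $8.3292/unit
Deal B: $4.66/34 = $0.1371/unit
B is cheaper per unit
= Deal B

Deal B


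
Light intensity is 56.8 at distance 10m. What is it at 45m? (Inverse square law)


I₁d₁² = I₂d₂²
I₂ = I₁ × (d₁/d₂)²
= 56.8 × (10/45)²
= 56.8 × 100/2025
= 5680/2025
≈ 2.8049

2.8049


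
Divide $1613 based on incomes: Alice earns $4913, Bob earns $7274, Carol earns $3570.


Total income = 4913 + 7274 + 3570 = $15757
Alice: $1613 × 4913/15757 = $502.93
Bob: $1613 × 7274/15757 = $744.62
Carol: $1613 × 3570/15757 = $365.45
= Alice: $502.93, Bob: $744.62, Carol: $365.45

Alice: $502.93, Bob: $744.62, Carol: $365.45


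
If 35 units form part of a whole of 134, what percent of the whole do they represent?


Percentage = (part / whole) × 100
= (35 / 134) × 100
≈ 26.12%

26.12%


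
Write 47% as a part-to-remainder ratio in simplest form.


47% means 47 parts out of 100; remainder = 53
Part : remainder = 47:53
GCD = 1
= 47:53

47:53


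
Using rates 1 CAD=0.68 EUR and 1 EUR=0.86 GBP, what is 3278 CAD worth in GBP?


Step 1: 3278 CAD × 0.68 = 2229.04 EUR
Step 2: 2229.04 EUR × 0.86 = 1916.97 GBP
Implied rate CAD→GBP = 0.68 × 0.86 = 0.5848
= 1916.97 GBP

1916.97 GBP


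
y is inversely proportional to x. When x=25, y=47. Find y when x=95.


Inverse proportion: x × y = constant
k = 25 × 47 = 1175
y₂ = k / 95 = 1175 / 95
= 12.37

12.37


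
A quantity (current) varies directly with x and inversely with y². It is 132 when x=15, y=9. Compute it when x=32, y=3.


z = k·x/y²
Solve for k using the known point: k = z·y²/x = 132×81/15 = 10692/15 = 712.8000
Now evaluate at x=32, y=3:
z = k × 32 / 9 = (10692 × 32) / (15 × 9) = 342144/135
= 2534.4000

2534.4000


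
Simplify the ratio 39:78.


GCD(39, 78) = 39
39/39 : 78/39
= 1:2

1:2


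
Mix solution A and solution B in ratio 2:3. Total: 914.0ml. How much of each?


Total parts = 2 + 3 = 5
solution A: 914.0 × 2/5 = 365.6ml
solution B: 914.0 × 3/5 = 548.4ml
= 365.6ml and 548.4ml

365.6ml and 548.4ml


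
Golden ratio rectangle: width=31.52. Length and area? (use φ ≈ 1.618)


φ = (1 + √5) / 2 ≈ 1.618
Length = width × φ = 31.52 × 1.618 = 50.99936
≈ 51.00
Area = width × length = 31.52 × 50.99936 = 1607.4998272 ≈ 1607.50
= Length: 51.00, Area: 1607.50

Length: 51.00, Area: 1607.50


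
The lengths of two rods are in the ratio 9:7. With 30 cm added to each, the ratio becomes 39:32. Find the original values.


Let A = 9k, B = 7k.
(9k + 30) / (7k + 30) = 39/32
Cross-multiply: 32(9k + 30) = 39(7k + 30)
288k + 960 = 273k + 1170
288k - 273k = 1170 - 960
15k = 210
k = 210/15 = 14
A = 9×14 = 126, B = 7×14 = 98
= A = 126, B = 98

A = 126, B = 98


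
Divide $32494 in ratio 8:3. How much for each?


Total parts = 8 + 3 = 11
Part 1: 32494 × 8/11 = 23632.00
Part 2: 32494 × 3/11 = 8862.00
= Part 1: $23632.00, Part 2: $8862.00

Part 1: $23632.00, Part 2: $8862.00


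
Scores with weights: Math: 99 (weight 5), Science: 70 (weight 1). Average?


Numerator = 99×5 + 70×1
= 495 + 70
= 565
Total weight = 6
Weighted avg = 565/6
= 94.17

94.17


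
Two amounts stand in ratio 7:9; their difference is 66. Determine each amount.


Let A = 7k, B = 9k.
9k - 7k = 66
2k = 66 → k = 66/2 = 33
A = 7×33 = 231, B = 9×33 = 297
= A = 231, B = 297

A = 231, B = 297


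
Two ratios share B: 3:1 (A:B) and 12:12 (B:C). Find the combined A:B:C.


Match B: multiply A:B by 12 → 36:12
Multiply B:C by 1 → 12:12
Combined: 36:12:12
GCD = 12
= 3:1:1

3:1:1


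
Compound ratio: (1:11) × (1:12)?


Compound ratio = (1×1) : (11×12)
= 1:132
GCD = 1
= 1:132

1:132


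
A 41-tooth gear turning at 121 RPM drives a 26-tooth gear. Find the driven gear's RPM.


Gear ratio = 41:26 = 41:26
RPM_B = RPM_A × (teeth_A / teeth_B)
= 121 × (41/26)
= 190.8 RPM

190.8 RPM


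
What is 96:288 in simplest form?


GCD(96, 288) = 96
96/96 : 288/96
= 1:3

1:3


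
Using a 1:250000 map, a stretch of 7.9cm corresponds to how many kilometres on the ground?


Real distance = map distance × scale
= 7.9cm × 250000
= 1975000 cm = 19750.0 m
= 19.750 km

19.750 km


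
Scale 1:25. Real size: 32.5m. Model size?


Model size = real / scale
= 32.5 / 25
= 1.3000 m

1.3000 m


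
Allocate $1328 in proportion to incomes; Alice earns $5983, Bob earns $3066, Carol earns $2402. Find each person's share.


Total income = 5983 + 3066 + 2402 = $11451
Alice: $1328 × 5983/11451 = $693.86
Bob: $1328 × 3066/11451 = $355.57
Carol: $1328 × 2402/11451 = $278.57
= Alice: $693.86, Bob: $355.57, Carol: $278.57

Alice: $693.86, Bob: $355.57, Carol: $278.57


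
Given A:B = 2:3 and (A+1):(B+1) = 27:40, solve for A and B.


Let A = 2k, B = 3k.
(2k + 1) / (3k + 1) = 27/40
Cross-multiply: 40(2k + 1) = 27(3k + 1)
80k + 40 = 81k + 27
80k - 81k = 27 - 40
-1k = -13
k = -13/-1 = 13
A = 2×13 = 26, B = 3×13 = 39
= A = 26, B = 39

A = 26, B = 39


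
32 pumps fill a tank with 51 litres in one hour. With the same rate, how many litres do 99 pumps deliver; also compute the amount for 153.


Direct proportion: y/x = constant
k = 51/32 ≈ 1.5938
y at x=99: k × 99 = 51 × 99 / 32 = 5049/32 ≈ 157.78
y at x=153: k × 153 = 51 × 153 / 32 = 7803/32 ≈ 243.84
= 157.78 and 243.84

157.78 and 243.84


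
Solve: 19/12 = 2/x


Cross multiply: 19 × x = 12 × 2
19x = 24
x = 24 / 19
= 1.26

1.26


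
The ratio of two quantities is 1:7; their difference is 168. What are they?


Let A = 1k, B = 7k.
7k - 1k = 168
6k = 168 → k = 168/6 = 28
A = 1×28 = 28, B = 7×28 = 196
= A = 28, B = 196

A = 28, B = 196


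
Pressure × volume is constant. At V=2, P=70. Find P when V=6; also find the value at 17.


Inverse proportion: x × y = constant
k = 2 × 70 = 140
At x=6: k/6 = 23.33
At x=17: k/17 = 8.24
= 23.33 and 8.24

23.33 and 8.24


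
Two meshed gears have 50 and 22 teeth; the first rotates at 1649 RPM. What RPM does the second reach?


Gear ratio = 50:22 = 25:11
RPM_B = RPM_A × (teeth_A / teeth_B)
= 1649 × (50/22)
= 3747.7 RPM

3747.7 RPM


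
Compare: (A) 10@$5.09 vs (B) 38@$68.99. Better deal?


Deal A: $5.09/10 = $0.5090/unit
Deal B: $68.99/38 = $1.8155/unit
A is cheaper per unit
= Deal A

Deal A


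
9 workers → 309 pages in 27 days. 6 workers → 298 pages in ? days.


Days ∝ work / workers, so d₂ = d₁ × (m₁/m₂) × (w₂/w₁)
Workers factor (inverse): 9/6 = 1.5000
Work factor (direct): 298/309 ≈ 0.9644
d₂ = 27 × 9/6 × 298/309 = (27 × 9 × 298) / (6 × 309) = 72414/1854
≈ 39.06 days

39.06 days


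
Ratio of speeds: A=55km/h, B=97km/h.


Ratio = 55:97
GCD = 1
Simplified = 55:97
Time ratio (same distance) = 97:55
Speed ratio = 55:97

55:97


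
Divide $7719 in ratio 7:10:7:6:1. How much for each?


Total parts = 7 + 10 + 7 + 6 + 1 = 31
Part 1: 7719 × 7/31 = 1743.00
Part 2: 7719 × 10/31 = 2490.00
Part 3: 7719 × 7/31 = 1743.00
Part 4: 7719 × 6/31 = 1494.00
Part 5: 7719 × 1/31 = 249.00
= Part 1: $1743.00, Part 2: $2490.00, Part 3: $1743.00, Part 4: $1494.00, Part 5: $249.00

Part 1: $1743.00, Part 2: $2490.00, Part 3: $1743.00, Part 4: $1494.00, Part 5: $249.00


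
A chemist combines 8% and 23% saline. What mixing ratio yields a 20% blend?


Let x parts of 8% mix with y parts of 23%.
8x + 23y = 20(x + y)
8x + 23y = 20x + 20y
x(8 - 20) = y(20 - 23)
x/y = (23 - 20)/(20 - 8) = 3/12
Simplify: 1:4
= 1:4

1:4


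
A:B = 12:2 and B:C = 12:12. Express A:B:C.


Match B: multiply A:B by 12 → 144:24
Multiply B:C by 2 → 24:24
Combined: 144:24:24
GCD = 24
= 6:1:1

6:1:1


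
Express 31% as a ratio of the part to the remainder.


31% means 31 parts out of 100; remainder = 69
Part : remainder = 31:69
GCD = 1
= 31:69

31:69


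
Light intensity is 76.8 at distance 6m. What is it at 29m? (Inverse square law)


I₁d₁² = I₂d₂²
I₂ = I₁ × (d₁/d₂)²
= 76.8 × (6/29)²
= 76.8 × 36/841
= 2764.8/841
≈ 3.2875

3.2875


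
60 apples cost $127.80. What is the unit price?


Unit rate = total / quantity
= 127.80 / 60
= $2.13 per unit

$2.13 per unit


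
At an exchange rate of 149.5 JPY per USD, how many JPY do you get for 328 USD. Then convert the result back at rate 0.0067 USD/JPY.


Amount × rate = 328 × 149.5 = 49036.00 JPY
Round-trip: 49036.00 × 0.0067 = 328.54 USD
= 49036.00 JPY, then 328.54 USD

49036.00 JPY, then 328.54 USD


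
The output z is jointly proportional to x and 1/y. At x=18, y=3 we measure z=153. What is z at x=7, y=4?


z = k·x/y
Solve for k using the known point: k = z·y/x = 153×3/18 = 459/18 = 25.5000
Now evaluate at x=7, y=4:
z = k × 7 / 4 = (459 × 7) / (18 × 4) = 3213/72
= 44.6250

44.6250


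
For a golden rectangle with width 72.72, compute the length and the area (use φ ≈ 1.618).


φ = (1 + √5) / 2 ≈ 1.618
Length = width × φ = 72.72 × 1.618 = 117.66096
≈ 117.66
Area = width × length = 72.72 × 117.66096 = 8556.3050112 ≈ 8556.31
= Length: 117.66, Area: 8556.31

Length: 117.66, Area: 8556.31


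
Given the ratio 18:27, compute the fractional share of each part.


Total parts = 18 + 27 = 45
First part: 18/45 = 2/5
Second part: 27/45 = 3/5
= 2/5 and 3/5

2/5 and 3/5


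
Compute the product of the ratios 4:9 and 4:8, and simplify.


Compound ratio = (4×4) : (9×8)
= 16:72
GCD = 8
= 2:9

2:9


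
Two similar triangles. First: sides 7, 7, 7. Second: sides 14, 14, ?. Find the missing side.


Scale factor = 14/7 = 2
Missing side = 7 × 2
= 14.0

14.0


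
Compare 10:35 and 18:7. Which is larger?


10/35 = 0.2857
18/7 = 2.5714
0.2857 < 2.5714, so 10:35 is less
= 18:7

18:7


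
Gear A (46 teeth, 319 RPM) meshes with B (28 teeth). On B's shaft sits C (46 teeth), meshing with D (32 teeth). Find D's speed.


Stage 1: RPM_B = RPM_A × t_A/t_B = 319 × 46/28 = 14674/28 ≈ 524.07
B and C share a shaft → RPM_C = RPM_B
Stage 2: RPM_D = RPM_C × t_C/t_D = RPM_A × (t_A×t_C)/(t_B×t_D)
Overall ratio = (46×46)/(28×32) = 2116/896
RPM_D = 319 × 2116/896 = 675004/896
≈ 753.35 RPM

753.35 RPM


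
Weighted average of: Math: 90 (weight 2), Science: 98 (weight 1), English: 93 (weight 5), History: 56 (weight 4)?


Numerator = 90×2 + 98×1 + 93×5 + 56×4
= 180 + 98 + 465 + 224
= 967
Total weight = 12
Weighted avg = 967/12
= 80.58

80.58


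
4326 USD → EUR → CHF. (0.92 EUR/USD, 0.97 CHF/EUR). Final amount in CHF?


Step 1: 4326 USD × 0.92 = 3979.92 EUR
Step 2: 3979.92 EUR × 0.97 = 3860.52 CHF
Implied rate USD→CHF = 0.92 × 0.97 = 0.8924
= 3860.52 CHF

3860.52 CHF


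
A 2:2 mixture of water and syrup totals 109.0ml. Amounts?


Total parts = 2 + 2 = 4
water: 109.0 × 2/4 = 54.5ml
syrup: 109.0 × 2/4 = 54.5ml
= 54.5ml and 54.5ml

54.5ml and 54.5ml


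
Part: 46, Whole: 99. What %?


Percentage = (part / whole) × 100
= (46 / 99) × 100
≈ 46.46%

46.46%


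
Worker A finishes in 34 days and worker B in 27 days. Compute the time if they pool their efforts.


Rate of A = 1/34 per day
Rate of B = 1/27 per day
Combined rate = 1/34 + 1/27 = 61/918 ≈ 0.0664 per day
Days = 1 / combined rate = 918/61
≈ 15.05 days

15.05 days


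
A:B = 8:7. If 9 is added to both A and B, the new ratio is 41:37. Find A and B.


Let A = 8k, B = 7k.
(8k + 9) / (7k + 9) = 41/37
Cross-multiply: 37(8k + 9) = 41(7k + 9)
296k + 333 = 287k + 369
296k - 287k = 369 - 333
9k = 36
k = 36/9 = 4
A = 8×4 = 32, B = 7×4 = 28
= A = 32, B = 28

A = 32, B = 28


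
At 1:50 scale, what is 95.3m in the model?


Model size = real / scale
= 95.3 / 50
= 1.9060 m

1.9060 m


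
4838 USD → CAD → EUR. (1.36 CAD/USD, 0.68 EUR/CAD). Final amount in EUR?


Step 1: 4838 USD × 1.36 = 6579.68 CAD
Step 2: 6579.68 CAD × 0.68 = 4474.18 EUR
Implied rate USD→EUR = 1.36 × 0.68 = 0.9248
= 4474.18 EUR

4474.18 EUR


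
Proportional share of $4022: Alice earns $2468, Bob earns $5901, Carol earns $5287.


Total income = 2468 + 5901 + 5287 = $13656
Alice: $4022 × 2468/13656 = $726.88
Bob: $4022 × 5901/13656 = $1737.98
Carol: $4022 × 5287/13656 = $1557.14
= Alice: $726.88, Bob: $1737.98, Carol: $1557.14

Alice: $726.88, Bob: $1737.98, Carol: $1557.14


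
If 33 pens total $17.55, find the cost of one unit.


Unit rate = total / quantity
= 17.55 / 33
= $0.53 per unit

$0.53 per unit


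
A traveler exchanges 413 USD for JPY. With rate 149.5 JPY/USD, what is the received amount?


Amount × rate = 413 × 149.5
= 61743.50 JPY

61743.50 JPY


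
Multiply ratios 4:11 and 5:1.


Compound ratio = (4×5) : (11×1)
= 20:11
GCD = 1
= 20:11

20:11


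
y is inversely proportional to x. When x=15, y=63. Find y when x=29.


Inverse proportion: x × y = constant
k = 15 × 63 = 945
y₂ = k / 29 = 945 / 29
= 32.59

32.59


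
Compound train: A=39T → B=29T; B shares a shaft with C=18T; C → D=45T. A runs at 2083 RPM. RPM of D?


Stage 1: RPM_B = RPM_A × t_A/t_B = 2083 × 39/29 = 81237/29 ≈ 2801.28
B and C share a shaft → RPM_C = RPM_B
Stage 2: RPM_D = RPM_C × t_C/t_D = RPM_A × (t_A×t_C)/(t_B×t_D)
Overall ratio = (39×18)/(29×45) = 702/1305
RPM_D = 2083 × 702/1305 = 1462266/1305
≈ 1120.51 RPM

1120.51 RPM


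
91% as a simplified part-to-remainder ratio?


91% means 91 parts out of 100; remainder = 9
Part : remainder = 91:9
GCD = 1
= 91:9

91:9


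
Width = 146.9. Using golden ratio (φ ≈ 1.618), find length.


φ = (1 + √5) / 2 ≈ 1.618
Length = width × φ = 146.9 × 1.618 = 237.6842
≈ 237.68

237.68


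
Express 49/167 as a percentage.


Percentage = (part / whole) × 100
= (49 / 167) × 100
≈ 29.34%

29.34%


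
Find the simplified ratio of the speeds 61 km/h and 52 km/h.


Ratio = 61:52
GCD = 1
Simplified = 61:52
Time ratio (same distance) = 52:61
Speed ratio = 61:52

61:52


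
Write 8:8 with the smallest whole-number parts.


GCD(8, 8) = 8
8/8 : 8/8
= 1:1

1:1


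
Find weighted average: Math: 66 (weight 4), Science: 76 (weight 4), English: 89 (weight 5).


Numerator = 66×4 + 76×4 + 89×5
= 264 + 304 + 445
= 1013
Total weight = 13
Weighted avg = 1013/13
= 77.92

77.92


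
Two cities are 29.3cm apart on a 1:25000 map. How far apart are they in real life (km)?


Real distance = map distance × scale
= 29.3cm × 25000
= 732500 cm = 7325.0 m
= 7.325 km

7.325 km


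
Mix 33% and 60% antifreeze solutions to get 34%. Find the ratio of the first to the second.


Let x parts of 33% mix with y parts of 60%.
33x + 60y = 34(x + y)
33x + 60y = 34x + 34y
x(33 - 34) = y(34 - 60)
x/y = (60 - 34)/(34 - 33) = 26/1
Simplify: 26:1
= 26:1

26:1


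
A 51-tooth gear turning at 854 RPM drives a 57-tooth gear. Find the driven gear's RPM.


Gear ratio = 51:57 = 17:19
RPM_B = RPM_A × (teeth_A / teeth_B)
= 854 × (51/57)
= 764.1 RPM

764.1 RPM


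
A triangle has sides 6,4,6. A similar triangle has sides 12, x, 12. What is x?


Scale factor = 12/6 = 2
Missing side = 4 × 2
= 8.0

8.0


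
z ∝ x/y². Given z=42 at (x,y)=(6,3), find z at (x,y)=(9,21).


z = k·x/y²
Solve for k using the known point: k = z·y²/x = 42×9/6 = 378/6 = 63.0000
Now evaluate at x=9, y=21:
z = k × 9 / 441 = (378 × 9) / (6 × 441) = 3402/2646
≈ 1.2857

1.2857


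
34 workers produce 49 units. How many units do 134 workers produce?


Direct proportion: y/x = constant
k = 49/34 ≈ 1.4412
y₂ = k × 134 = 49 × 134 / 34 = 6566/34
≈ 193.12

193.12


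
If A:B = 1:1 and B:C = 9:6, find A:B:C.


Match B: multiply A:B by 9 → 9:9
Multiply B:C by 1 → 9:6
Combined: 9:9:6
GCD = 3
= 3:3:2

3:3:2


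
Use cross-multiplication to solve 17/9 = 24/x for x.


Cross multiply: 17 × x = 9 × 24
17x = 216
x = 216 / 17
= 12.71

12.71


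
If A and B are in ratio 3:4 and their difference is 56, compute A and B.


Let A = 3k, B = 4k.
4k - 3k = 56
1k = 56 → k = 56/1 = 56
A = 3×56 = 168, B = 4×56 = 224
= A = 168, B = 224

A = 168, B = 224


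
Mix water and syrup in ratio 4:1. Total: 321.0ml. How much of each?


Total parts = 4 + 1 = 5
water: 321.0 × 4/5 = 256.8ml
syrup: 321.0 × 1/5 = 64.2ml
= 256.8ml and 64.2ml

256.8ml and 64.2ml


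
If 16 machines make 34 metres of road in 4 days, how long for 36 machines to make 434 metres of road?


Days ∝ work / workers, so d₂ = d₁ × (m₁/m₂) × (w₂/w₁)
Workers factor (inverse): 16/36 ≈ 0.4444
Work factor (direct): 434/34 ≈ 12.7647
d₂ = 4 × 16/36 × 434/34 = (4 × 16 × 434) / (36 × 34) = 27776/1224
≈ 22.69 days

22.69 days


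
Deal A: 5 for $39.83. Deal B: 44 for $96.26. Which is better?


Deal A: $39.83/5 = $7.9660/unit
Deal B: $96.26/44 = $2.1877/unit
B is cheaper per unit
= Deal B

Deal B


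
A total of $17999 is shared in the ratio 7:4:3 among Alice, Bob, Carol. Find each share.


Total parts = 7 + 4 + 3 = 14
Alice: 17999 × 7/14 = 8999.50
Bob: 17999 × 4/14 = 5142.57
Carol: 17999 × 3/14 = 3856.93
= Alice: $8999.50, Bob: $5142.57, Carol: $3856.93

Alice: $8999.50, Bob: $5142.57, Carol: $3856.93


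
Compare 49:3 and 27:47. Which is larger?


49/3 = 16.3333
27/47 = 0.5745
16.3333 > 0.5745, so 49:3 is greater
= 49:3

49:3


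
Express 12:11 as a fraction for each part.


Total parts = 12 + 11 = 23
First part: 12/23 = 12/23
Second part: 11/23 = 11/23
= 12/23 and 11/23

12/23 and 11/23


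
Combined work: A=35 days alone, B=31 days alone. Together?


Rate of A = 1/35 per day
Rate of B = 1/31 per day
Combined rate = 1/35 + 1/31 = 66/1085 ≈ 0.0608 per day
Days = 1 / combined rate = 1085/66
≈ 16.44 days

16.44 days


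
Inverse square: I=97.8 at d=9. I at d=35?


I₁d₁² = I₂d₂²
I₂ = I₁ × (d₁/d₂)²
= 97.8 × (9/35)²
= 97.8 × 81/1225
= 7921.8/1225
≈ 6.4668

6.4668


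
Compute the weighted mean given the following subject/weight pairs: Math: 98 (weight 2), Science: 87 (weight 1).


Numerator = 98×2 + 87×1
= 196 + 87
= 283
Total weight = 3
Weighted avg = 283/3
= 94.33

94.33


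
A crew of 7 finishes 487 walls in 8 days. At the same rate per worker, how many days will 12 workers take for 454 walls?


Days ∝ work / workers, so d₂ = d₁ × (m₁/m₂) × (w₂/w₁)
Workers factor (inverse): 7/12 ≈ 0.5833
Work factor (direct): 454/487 ≈ 0.9322
d₂ = 8 × 7/12 × 454/487 = (8 × 7 × 454) / (12 × 487) = 25424/5844
≈ 4.35 days

4.35 days


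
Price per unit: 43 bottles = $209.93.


Unit rate = total / quantity
= 209.93 / 43
= $4.88 per unit

$4.88 per unit


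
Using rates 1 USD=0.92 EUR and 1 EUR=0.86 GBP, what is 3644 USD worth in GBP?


Step 1: 3644 USD × 0.92 = 3352.48 EUR
Step 2: 3352.48 EUR × 0.86 = 2883.13 GBP
Implied rate USD→GBP = 0.92 × 0.86 = 0.7912
= 2883.13 GBP

2883.13 GBP


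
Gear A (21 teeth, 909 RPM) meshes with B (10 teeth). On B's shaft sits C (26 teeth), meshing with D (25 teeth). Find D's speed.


Stage 1: RPM_B = RPM_A × t_A/t_B = 909 × 21/10 = 19089/10 = 1908.90
B and C share a shaft → RPM_C = RPM_B
Stage 2: RPM_D = RPM_C × t_C/t_D = RPM_A × (t_A×t_C)/(t_B×t_D)
Overall ratio = (21×26)/(10×25) = 546/250
RPM_D = 909 × 546/250 = 496314/250
≈ 1985.26 RPM

1985.26 RPM


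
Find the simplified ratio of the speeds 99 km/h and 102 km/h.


Ratio = 99:102
GCD = 3
Simplified = 33:34
Time ratio (same distance) = 34:33
Speed ratio = 33:34

33:34


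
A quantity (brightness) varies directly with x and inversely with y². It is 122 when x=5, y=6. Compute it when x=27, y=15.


z = k·x/y²
Solve for k using the known point: k = z·y²/x = 122×36/5 = 4392/5 = 878.4000
Now evaluate at x=27, y=15:
z = k × 27 / 225 = (4392 × 27) / (5 × 225) = 118584/1125
= 105.4080

105.4080


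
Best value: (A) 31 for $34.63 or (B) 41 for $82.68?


Deal A: $34.63/31 = $1.1171/unit
Deal B: $82.68/41 = $2.0166/unit
A is cheaper per unit
= Deal A

Deal A


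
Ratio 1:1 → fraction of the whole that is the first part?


Total parts = 1 + 1 = 2
First part: 1/2 = 1/2
= 1/2

1/2


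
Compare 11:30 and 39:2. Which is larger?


11/30 = 0.3667
39/2 = 19.5000
0.3667 < 19.5000, so 11:30 is less
= 39:2

39:2


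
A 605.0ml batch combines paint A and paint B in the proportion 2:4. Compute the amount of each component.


Total parts = 2 + 4 = 6
paint A: 605.0 × 2/6 = 201.7ml
paint B: 605.0 × 4/6 = 403.3ml
= 201.7ml and 403.3ml

201.7ml and 403.3ml


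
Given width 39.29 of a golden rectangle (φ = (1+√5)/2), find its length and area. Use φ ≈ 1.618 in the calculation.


φ = (1 + √5) / 2 ≈ 1.618
Length = width × φ = 39.29 × 1.618 = 63.57122
≈ 63.57
Area = width × length = 39.29 × 63.57122 = 2497.7132338 ≈ 2497.71
= Length: 63.57, Area: 2497.71

Length: 63.57, Area: 2497.71


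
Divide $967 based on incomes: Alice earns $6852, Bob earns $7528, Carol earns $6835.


Total income = 6852 + 7528 + 6835 = $21215
Alice: $967 × 6852/21215 = $312.32
Bob: $967 × 7528/21215 = $343.13
Carol: $967 × 6835/21215 = $311.55
= Alice: $312.32, Bob: $343.13, Carol: $311.55

Alice: $312.32, Bob: $343.13, Carol: $311.55


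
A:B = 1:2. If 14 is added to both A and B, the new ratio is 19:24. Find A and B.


Let A = 1k, B = 2k.
(1k + 14) / (2k + 14) = 19/24
Cross-multiply: 24(1k + 14) = 19(2k + 14)
24k + 336 = 38k + 266
24k - 38k = 266 - 336
-14k = -70
k = -70/-14 = 5
A = 1×5 = 5, B = 2×5 = 10
= A = 5, B = 10

A = 5, B = 10


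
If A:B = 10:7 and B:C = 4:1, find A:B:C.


Match B: multiply A:B by 4 → 40:28
Multiply B:C by 7 → 28:7
Combined: 40:28:7
GCD = 1
= 40:28:7

40:28:7


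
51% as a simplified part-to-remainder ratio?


51% means 51 parts out of 100; remainder = 49
Part : remainder = 51:49
GCD = 1
= 51:49

51:49


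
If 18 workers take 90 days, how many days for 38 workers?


Inverse proportion: x × y = constant
k = 18 × 90 = 1620
y₂ = k / 38 = 1620 / 38
= 42.63

42.63


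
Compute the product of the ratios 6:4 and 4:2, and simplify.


Compound ratio = (6×4) : (4×2)
= 24:8
GCD = 8
= 3:1

3:1


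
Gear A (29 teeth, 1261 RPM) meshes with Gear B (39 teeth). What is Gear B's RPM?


Gear ratio = 29:39 = 29:39
RPM_B = RPM_A × (teeth_A / teeth_B)
= 1261 × (29/39)
= 937.7 RPM

937.7 RPM


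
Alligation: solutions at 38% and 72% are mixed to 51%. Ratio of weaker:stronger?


Let x parts of 38% mix with y parts of 72%.
38x + 72y = 51(x + y)
38x + 72y = 51x + 51y
x(38 - 51) = y(51 - 72)
x/y = (72 - 51)/(51 - 38) = 21/13
Simplify: 21:13
= 21:13

21:13


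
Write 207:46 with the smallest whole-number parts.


GCD(207, 46) = 23
207/23 : 46/23
= 9:2

9:2


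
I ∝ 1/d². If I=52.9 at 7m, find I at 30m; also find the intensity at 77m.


I₁d₁² = I₂d₂²
I at 30m = 52.9 × (7/30)² = 52.9 × 49/900 = 2592.1/900 ≈ 2.8801
I at 77m = 52.9 × (7/77)² = 52.9 × 49/5929 = 2592.1/5929 ≈ 0.4372
= 2.8801 and 0.4372

2.8801 and 0.4372


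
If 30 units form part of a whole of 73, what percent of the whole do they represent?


Percentage = (part / whole) × 100
= (30 / 73) × 100
≈ 41.10%

41.10%


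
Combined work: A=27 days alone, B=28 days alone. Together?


Rate of A = 1/27 per day
Rate of B = 1/28 per day
Combined rate = 1/27 + 1/28 = 55/756 ≈ 0.0728 per day
Days = 1 / combined rate = 756/55
≈ 13.75 days

13.75 days


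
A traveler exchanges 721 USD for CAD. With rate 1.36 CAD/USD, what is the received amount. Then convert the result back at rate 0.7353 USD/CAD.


Amount × rate = 721 × 1.36 = 980.56 CAD
Round-trip: 980.56 × 0.7353 = 721.01 USD
= 980.56 CAD, then 721.01 USD

980.56 CAD, then 721.01 USD


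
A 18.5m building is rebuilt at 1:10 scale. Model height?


Model size = real / scale
= 18.5 / 10
= 1.8500 m

1.8500 m


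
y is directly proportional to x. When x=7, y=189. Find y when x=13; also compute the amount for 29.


Direct proportion: y/x = constant
k = 189/7 = 27.0000
y at x=13: k × 13 = 189 × 13 / 7 = 2457/7 = 351.00
y at x=29: k × 29 = 189 × 29 / 7 = 5481/7 = 783.00
= 351.00 and 783.00

351.00 and 783.00


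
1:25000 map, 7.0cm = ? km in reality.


Real distance = map distance × scale
= 7.0cm × 25000
= 175000 cm = 1750.0 m
= 1.750 km

1.750 km


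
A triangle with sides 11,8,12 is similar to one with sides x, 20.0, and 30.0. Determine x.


Scale factor = 20.0/8 = 2.5
Missing side = 11 × 2.5
= 27.5

27.5


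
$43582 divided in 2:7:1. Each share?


Total parts = 2 + 7 + 1 = 10
Part 1: 43582 × 2/10 = 8716.40
Part 2: 43582 × 7/10 = 30507.40
Part 3: 43582 × 1/10 = 4358.20
= Part 1: $8716.40, Part 2: $30507.40, Part 3: $4358.20

Part 1: $8716.40, Part 2: $30507.40, Part 3: $4358.20


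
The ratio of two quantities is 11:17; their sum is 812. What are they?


Let A = 11k, B = 17k.
11k + 17k = 812
28k = 812 → k = 812/28 = 29
A = 11×29 = 319, B = 17×29 = 493
= A = 319, B = 493

A = 319, B = 493


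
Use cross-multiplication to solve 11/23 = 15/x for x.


Cross multiply: 11 × x = 23 × 15
11x = 345
x = 345 / 11
= 31.36

31.36


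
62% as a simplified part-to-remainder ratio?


62% means 62 parts out of 100; remainder = 38
Part : remainder = 62:38
GCD = 2
= 31:19

31:19


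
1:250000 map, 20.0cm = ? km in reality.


Real distance = map distance × scale
= 20.0cm × 250000
= 5000000 cm = 50000.0 m
= 50.000 km

50.000 km


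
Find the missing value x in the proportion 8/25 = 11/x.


Cross multiply: 8 × x = 25 × 11
8x = 275
x = 275 / 8
= 34.38

34.38


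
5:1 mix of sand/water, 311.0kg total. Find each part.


Total parts = 5 + 1 = 6
sand: 311.0 × 5/6 = 259.2kg
water: 311.0 × 1/6 = 51.8kg
= 259.2kg and 51.8kg

259.2kg and 51.8kg


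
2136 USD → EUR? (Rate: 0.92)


Amount × rate = 2136 × 0.92
= 1965.12 EUR

1965.12 EUR


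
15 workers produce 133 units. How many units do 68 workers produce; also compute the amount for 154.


Direct proportion: y/x = constant
k = 133/15 ≈ 8.8667
y at x=68: k × 68 = 133 × 68 / 15 = 9044/15 ≈ 602.93
y at x=154: k × 154 = 133 × 154 / 15 = 20482/15 ≈ 1365.47
= 602.93 and 1365.47

602.93 and 1365.47


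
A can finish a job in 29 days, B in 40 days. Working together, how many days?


Rate of A = 1/29 per day
Rate of B = 1/40 per day
Combined rate = 1/29 + 1/40 = 69/1160 ≈ 0.0595 per day
Days = 1 / combined rate = 1160/69
≈ 16.81 days

16.81 days


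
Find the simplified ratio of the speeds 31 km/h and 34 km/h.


Ratio = 31:34
GCD = 1
Simplified = 31:34
Time ratio (same distance) = 34:31
Speed ratio = 31:34

31:34


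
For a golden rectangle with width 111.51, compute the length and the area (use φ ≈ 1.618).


φ = (1 + √5) / 2 ≈ 1.618
Length = width × φ = 111.51 × 1.618 = 180.42318
≈ 180.42
Area = width × length = 111.51 × 180.42318 = 20118.9888018 ≈ 20118.99
= Length: 180.42, Area: 20118.99

Length: 180.42, Area: 20118.99


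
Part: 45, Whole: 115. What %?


Percentage = (part / whole) × 100
= (45 / 115) × 100
≈ 39.13%

39.13%


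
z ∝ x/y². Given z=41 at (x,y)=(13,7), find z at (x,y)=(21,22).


z = k·x/y²
Solve for k using the known point: k = z·y²/x = 41×49/13 = 2009/13 ≈ 154.5385
Now evaluate at x=21, y=22:
z = k × 21 / 484 = (2009 × 21) / (13 × 484) = 42189/6292
≈ 6.7052

6.7052


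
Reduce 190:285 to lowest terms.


GCD(190, 285) = 95
190/95 : 285/95
= 2:3

2:3


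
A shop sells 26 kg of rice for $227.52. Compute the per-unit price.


Unit rate = total / quantity
= 227.52 / 26
= $8.75 per unit

$8.75 per unit


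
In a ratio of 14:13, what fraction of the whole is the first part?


Total parts = 14 + 13 = 27
First part: 14/27 = 14/27
= 14/27

14/27


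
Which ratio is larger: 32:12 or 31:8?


32/12 = 2.6667
31/8 = 3.8750
2.6667 < 3.8750, so 32:12 is less
= 31:8

31:8


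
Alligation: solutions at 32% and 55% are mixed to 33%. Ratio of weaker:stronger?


Let x parts of 32% mix with y parts of 55%.
32x + 55y = 33(x + y)
32x + 55y = 33x + 33y
x(32 - 33) = y(33 - 55)
x/y = (55 - 33)/(33 - 32) = 22/1
Simplify: 22:1
= 22:1

22:1


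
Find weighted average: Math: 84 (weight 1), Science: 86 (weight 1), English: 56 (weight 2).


Numerator = 84×1 + 86×1 + 56×2
= 84 + 86 + 112
= 282
Total weight = 4
Weighted avg = 282/4
= 70.50

70.50


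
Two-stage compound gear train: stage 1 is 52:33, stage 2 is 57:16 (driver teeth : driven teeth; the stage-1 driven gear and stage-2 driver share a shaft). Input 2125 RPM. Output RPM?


Stage 1: RPM_B = RPM_A × t_A/t_B = 2125 × 52/33 = 110500/33 ≈ 3348.48
B and C share a shaft → RPM_C = RPM_B
Stage 2: RPM_D = RPM_C × t_C/t_D = RPM_A × (t_A×t_C)/(t_B×t_D)
Overall ratio = (52×57)/(33×16) = 2964/528
RPM_D = 2125 × 2964/528 = 6298500/528
≈ 11928.98 RPM

11928.98 RPM


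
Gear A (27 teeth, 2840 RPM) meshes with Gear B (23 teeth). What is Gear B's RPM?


Gear ratio = 27:23 = 27:23
RPM_B = RPM_A × (teeth_A / teeth_B)
= 2840 × (27/23)
= 3333.9 RPM

3333.9 RPM


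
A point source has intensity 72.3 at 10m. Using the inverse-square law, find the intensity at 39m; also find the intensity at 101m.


I₁d₁² = I₂d₂²
I at 39m = 72.3 × (10/39)² = 72.3 × 100/1521 = 7230/1521 ≈ 4.7535
I at 101m = 72.3 × (10/101)² = 72.3 × 100/10201 = 7230/10201 ≈ 0.7088
= 4.7535 and 0.7088

4.7535 and 0.7088


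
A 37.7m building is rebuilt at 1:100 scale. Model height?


Model size = real / scale
= 37.7 / 100
= 0.3770 m

0.3770 m


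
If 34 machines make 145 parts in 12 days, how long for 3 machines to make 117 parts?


Days ∝ work / workers, so d₂ = d₁ × (m₁/m₂) × (w₂/w₁)
Workers factor (inverse): 34/3 ≈ 11.3333
Work factor (direct): 117/145 ≈ 0.8069
d₂ = 12 × 34/3 × 117/145 = (12 × 34 × 117) / (3 × 145) = 47736/435
≈ 109.74 days

109.74 days


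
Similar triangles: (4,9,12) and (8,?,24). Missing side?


Scale factor = 8/4 = 2
Missing side = 9 × 2
= 18.0

18.0


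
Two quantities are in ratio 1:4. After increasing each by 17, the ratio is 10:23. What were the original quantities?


Let A = 1k, B = 4k.
(1k + 17) / (4k + 17) = 10/23
Cross-multiply: 23(1k + 17) = 10(4k + 17)
23k + 391 = 40k + 170
23k - 40k = 170 - 391
-17k = -221
k = -221/-17 = 13
A = 1×13 = 13, B = 4×13 = 52
= A = 13, B = 52

A = 13, B = 52


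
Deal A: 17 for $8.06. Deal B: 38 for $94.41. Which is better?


Deal A: $8.06/17 = $0.4741/unit
Deal B: $94.41/38 = $2.4845/unit
A is cheaper per unit
= Deal A

Deal A


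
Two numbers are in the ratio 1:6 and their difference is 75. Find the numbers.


Let A = 1k, B = 6k.
6k - 1k = 75
5k = 75 → k = 75/5 = 15
A = 1×15 = 15, B = 6×15 = 90
= A = 15, B = 90

A = 15, B = 90


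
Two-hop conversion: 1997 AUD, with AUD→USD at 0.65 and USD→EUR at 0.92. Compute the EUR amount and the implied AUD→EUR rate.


Step 1: 1997 AUD × 0.65 = 1298.05 USD
Step 2: 1298.05 USD × 0.92 = 1194.21 EUR
Implied rate AUD→EUR = 0.65 × 0.92 = 0.5980
= 1194.21 EUR; implied rate 0.5980 EUR/AUD

1194.21 EUR; implied rate 0.5980 EUR/AUD


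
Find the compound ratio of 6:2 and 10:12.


Compound ratio = (6×10) : (2×12)
= 60:24
GCD = 12
= 5:2

5:2


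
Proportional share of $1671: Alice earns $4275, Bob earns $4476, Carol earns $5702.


Total income = 4275 + 4476 + 5702 = $14453
Alice: $1671 × 4275/14453 = $494.26
Bob: $1671 × 4476/14453 = $517.50
Carol: $1671 × 5702/14453 = $659.24
= Alice: $494.26, Bob: $517.50, Carol: $659.24

Alice: $494.26, Bob: $517.50, Carol: $659.24


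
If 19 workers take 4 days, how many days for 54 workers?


Inverse proportion: x × y = constant
k = 19 × 4 = 76
y₂ = k / 54 = 76 / 54
= 1.41

1.41


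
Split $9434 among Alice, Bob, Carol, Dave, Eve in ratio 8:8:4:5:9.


Total parts = 8 + 8 + 4 + 5 + 9 = 34
Alice: 9434 × 8/34 = 2219.76
Bob: 9434 × 8/34 = 2219.76
Carol: 9434 × 4/34 = 1109.88
Dave: 9434 × 5/34 = 1387.35
Eve: 9434 × 9/34 = 2497.24
= Alice: $2219.76, Bob: $2219.76, Carol: $1109.88, Dave: $1387.35, Eve: $2497.24

Alice: $2219.76, Bob: $2219.76, Carol: $1109.88, Dave: $1387.35, Eve: $2497.24


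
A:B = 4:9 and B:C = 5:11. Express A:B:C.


Match B: multiply A:B by 5 → 20:45
Multiply B:C by 9 → 45:99
Combined: 20:45:99
GCD = 1
= 20:45:99

20:45:99


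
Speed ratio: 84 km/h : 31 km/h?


Ratio = 84:31
GCD = 1
Simplified = 84:31
Time ratio (same distance) = 31:84
Speed ratio = 84:31

84:31


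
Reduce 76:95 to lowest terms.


GCD(76, 95) = 19
76/19 : 95/19
= 4:5

4:5


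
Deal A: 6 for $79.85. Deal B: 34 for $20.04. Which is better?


Deal A: $79.85/6 = $13.3083/unit
Deal B: $20.04/34 = $0.5894/unit
B is cheaper per unit
= Deal B

Deal B


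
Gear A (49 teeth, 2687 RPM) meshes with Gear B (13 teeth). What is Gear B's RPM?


Gear ratio = 49:13 = 49:13
RPM_B = RPM_A × (teeth_A / teeth_B)
= 2687 × (49/13)
= 10127.9 RPM

10127.9 RPM


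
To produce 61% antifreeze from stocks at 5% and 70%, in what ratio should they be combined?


Let x parts of 5% mix with y parts of 70%.
5x + 70y = 61(x + y)
5x + 70y = 61x + 61y
x(5 - 61) = y(61 - 70)
x/y = (70 - 61)/(61 - 5) = 9/56
Simplify: 9:56
= 9:56

9:56


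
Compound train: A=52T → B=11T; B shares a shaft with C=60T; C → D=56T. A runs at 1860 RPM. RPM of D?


Stage 1: RPM_B = RPM_A × t_A/t_B = 1860 × 52/11 = 96720/11 ≈ 8792.73
B and C share a shaft → RPM_C = RPM_B
Stage 2: RPM_D = RPM_C × t_C/t_D = RPM_A × (t_A×t_C)/(t_B×t_D)
Overall ratio = (52×60)/(11×56) = 3120/616
RPM_D = 1860 × 3120/616 = 5803200/616
≈ 9420.78 RPM

9420.78 RPM


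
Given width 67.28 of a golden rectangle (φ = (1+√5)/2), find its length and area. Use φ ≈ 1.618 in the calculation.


φ = (1 + √5) / 2 ≈ 1.618
Length = width × φ = 67.28 × 1.618 = 108.85904
≈ 108.86
Area = width × length = 67.28 × 108.85904 = 7324.0362112 ≈ 7324.04
= Length: 108.86, Area: 7324.04

Length: 108.86, Area: 7324.04


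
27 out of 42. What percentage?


Percentage = (part / whole) × 100
= (27 / 42) × 100
≈ 64.29%

64.29%


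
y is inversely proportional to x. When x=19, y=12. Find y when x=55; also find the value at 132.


Inverse proportion: x × y = constant
k = 19 × 12 = 228
At x=55: k/55 = 4.15
At x=132: k/132 = 1.73
= 4.15 and 1.73

4.15 and 1.73


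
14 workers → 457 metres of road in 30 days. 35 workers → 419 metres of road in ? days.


Days ∝ work / workers, so d₂ = d₁ × (m₁/m₂) × (w₂/w₁)
Workers factor (inverse): 14/35 = 0.4000
Work factor (direct): 419/457 ≈ 0.9168
d₂ = 30 × 14/35 × 419/457 = (30 × 14 × 419) / (35 × 457) = 175980/15995
≈ 11.00 days

11.00 days


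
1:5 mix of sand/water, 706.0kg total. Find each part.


Total parts = 1 + 5 = 6
sand: 706.0 × 1/6 = 117.7kg
water: 706.0 × 5/6 = 588.3kg
= 117.7kg and 588.3kg

117.7kg and 588.3kg


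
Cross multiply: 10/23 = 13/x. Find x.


Cross multiply: 10 × x = 23 × 13
10x = 299
x = 299 / 10
= 29.90

29.90


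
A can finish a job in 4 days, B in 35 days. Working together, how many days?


Rate of A = 1/4 per day
Rate of B = 1/35 per day
Combined rate = 1/4 + 1/35 = 39/140 ≈ 0.2786 per day
Days = 1 / combined rate = 140/39
≈ 3.59 days

3.59 days


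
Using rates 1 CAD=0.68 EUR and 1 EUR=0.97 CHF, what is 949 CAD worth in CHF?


Step 1: 949 CAD × 0.68 = 645.32 EUR
Step 2: 645.32 EUR × 0.97 = 625.96 CHF
Implied rate CAD→CHF = 0.68 × 0.97 = 0.6596
= 625.96 CHF

625.96 CHF


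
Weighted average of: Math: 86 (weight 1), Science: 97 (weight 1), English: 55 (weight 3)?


Numerator = 86×1 + 97×1 + 55×3
= 86 + 97 + 165
= 348
Total weight = 5
Weighted avg = 348/5
= 69.60

69.60


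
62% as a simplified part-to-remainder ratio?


62% means 62 parts out of 100; remainder = 38
Part : remainder = 62:38
GCD = 2
= 31:19

31:19


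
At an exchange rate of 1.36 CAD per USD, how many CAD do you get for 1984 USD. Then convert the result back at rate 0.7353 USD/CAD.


Amount × rate = 1984 × 1.36 = 2698.24 CAD
Round-trip: 2698.24 × 0.7353 = 1984.02 USD
= 2698.24 CAD, then 1984.02 USD

2698.24 CAD, then 1984.02 USD


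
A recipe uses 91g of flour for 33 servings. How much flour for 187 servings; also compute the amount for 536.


Direct proportion: y/x = constant
k = 91/33 ≈ 2.7576
y at x=187: k × 187 = 91 × 187 / 33 = 17017/33 ≈ 515.67
y at x=536: k × 536 = 91 × 536 / 33 = 48776/33 ≈ 1478.06
= 515.67 and 1478.06

515.67 and 1478.06


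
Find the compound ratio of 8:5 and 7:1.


Compound ratio = (8×7) : (5×1)
= 56:5
GCD = 1
= 56:5

56:5
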